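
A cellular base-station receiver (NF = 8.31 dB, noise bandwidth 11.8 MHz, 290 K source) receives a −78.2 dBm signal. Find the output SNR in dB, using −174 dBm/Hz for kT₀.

Noise floor: N = −174 + 10 log₁₀(B) + NF
10 log₁₀(1.18×10⁷) = 70.72 dB
N = −174 + 70.72 + 8.31 = −94.97 dBm
SNR = P_sig − N = −78.2 − (−94.97) = 16.77 dB → 16.8 dB

16.8 dB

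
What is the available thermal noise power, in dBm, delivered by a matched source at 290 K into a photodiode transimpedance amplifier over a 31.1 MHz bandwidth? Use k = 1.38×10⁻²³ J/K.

−99.0 dBm

P_n = kTB = 1.38×10⁻²³ × 290 × 3.11×10⁷ = 1.24×10⁻¹³ W
In dBm: 10 log₁₀(1.24×10⁻¹³ / 10⁻³) = −99.0 dBm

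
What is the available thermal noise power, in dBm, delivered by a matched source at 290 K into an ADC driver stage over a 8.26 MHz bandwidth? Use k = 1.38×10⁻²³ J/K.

−104.8 dBm

P_n = kTB = 1.38×10⁻²³ × 290 × 8.26×10⁶ = 3.31×10⁻¹⁴ W
In dBm: 10 log₁₀(3.31×10⁻¹⁴ / 10⁻³) = −104.8 dBm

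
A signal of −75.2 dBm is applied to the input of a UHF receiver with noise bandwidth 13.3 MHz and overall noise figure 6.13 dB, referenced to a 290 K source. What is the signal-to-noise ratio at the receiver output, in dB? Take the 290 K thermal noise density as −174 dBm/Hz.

21.4 dB

Noise floor: N = −174 + 10 log₁₀(B) + NF
10 log₁₀(1.33×10⁷) = 71.24 dB
N = −174 + 71.24 + 6.13 = −96.63 dBm
SNR = P_sig − N = −75.2 − (−96.63) = 21.43 dB → 21.4 dB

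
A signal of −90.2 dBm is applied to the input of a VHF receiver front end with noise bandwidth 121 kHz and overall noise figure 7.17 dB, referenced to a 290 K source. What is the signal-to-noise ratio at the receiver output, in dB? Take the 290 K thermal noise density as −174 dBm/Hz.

Noise floor: N = −174 + 10 log₁₀(B) + NF
10 log₁₀(1.21×10⁵) = 50.83 dB
N = −174 + 50.83 + 7.17 = −116.00 dBm
SNR = P_sig − N = −90.2 − (−116.00) = 25.80 dB → 25.8 dB

25.8 dB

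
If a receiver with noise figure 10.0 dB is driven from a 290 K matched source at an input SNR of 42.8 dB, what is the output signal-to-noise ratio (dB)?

By definition F = SNR_in/SNR_out, so in dB: SNR_out = SNR_in − NF
SNR_out = 42.8 − 10.0 = 32.8 dB

32.8 dB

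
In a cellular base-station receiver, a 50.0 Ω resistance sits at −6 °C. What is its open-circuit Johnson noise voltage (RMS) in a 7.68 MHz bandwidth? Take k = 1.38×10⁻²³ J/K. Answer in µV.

T = −6 °C + 273.15 = 267.15 K
V_n = √(4kTRB)
4kTRB = 4 × 1.38×10⁻²³ × 267.15 × 5.00×10¹ × 7.68×10⁶ = 5.66×10⁻¹² V²
V_n = √(5.66×10⁻¹²) = 2.38×10⁻⁶ V = 2.38 µV

2.38 µV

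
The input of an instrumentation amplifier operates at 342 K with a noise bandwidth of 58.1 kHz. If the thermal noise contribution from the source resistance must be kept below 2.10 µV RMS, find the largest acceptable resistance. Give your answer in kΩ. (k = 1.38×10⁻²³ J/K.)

Johnson–Nyquist: V_n = √(4kTRB) ⇒ R = V_n² / (4kTB)
4kTB = 4 × 1.38×10⁻²³ × 342 × 5.81×10⁴ = 1.10×10⁻¹⁵
R = (2.10×10⁻⁶)² / 1.10×10⁻¹⁵ = 4.02×10³ Ω = 4.02 kΩ

4.02 kΩ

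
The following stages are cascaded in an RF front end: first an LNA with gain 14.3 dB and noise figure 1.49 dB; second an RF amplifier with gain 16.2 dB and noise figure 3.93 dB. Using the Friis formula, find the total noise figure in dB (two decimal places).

1.66 dB

Convert to linear (a loss of L dB is a gain of −L dB): F_i = 10^(NF_i/10), G_i = 10^(G_i,dB/10)
  Stage 1: F_1 = 10^(1.49/10) = 1.409, G_1 = 10^(14.3/10) = 26.92
  Stage 2: F_2 = 10^(3.93/10) = 2.472, G_2 = 10^(16.2/10) = 41.69
Friis cascade:
  F = 1.409 + (2.472 − 1)/26.92 = 1.464
NF = 10 log₁₀(1.464) = 1.66 dB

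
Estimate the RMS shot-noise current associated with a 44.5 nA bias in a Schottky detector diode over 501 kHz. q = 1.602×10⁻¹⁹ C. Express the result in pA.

84.5 pA

I_n = √(2qI·B)
2qI·B = 2 × 1.602×10⁻¹⁹ × 4.45×10⁻⁸ × 5.01×10⁵ = 7.14×10⁻²¹ A²
I_n = √(7.14×10⁻²¹) = 8.45×10⁻¹¹ A = 84.5 pA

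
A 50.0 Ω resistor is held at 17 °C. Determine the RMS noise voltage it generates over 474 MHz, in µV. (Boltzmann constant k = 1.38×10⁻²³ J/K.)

T = 17 °C + 273.15 = 290.15 K
V_n = √(4kTRB)
4kTRB = 4 × 1.38×10⁻²³ × 290.15 × 5.00×10¹ × 4.74×10⁸ = 3.80×10⁻¹⁰ V²
V_n = √(3.80×10⁻¹⁰) = 1.95×10⁻⁵ V = 19.5 µV

19.5 µV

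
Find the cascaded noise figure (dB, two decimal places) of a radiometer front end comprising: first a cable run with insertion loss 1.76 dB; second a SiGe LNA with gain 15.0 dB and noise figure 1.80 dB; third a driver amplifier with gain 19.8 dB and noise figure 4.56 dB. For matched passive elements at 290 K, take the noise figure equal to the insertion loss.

Convert to linear (a loss of L dB is a gain of −L dB): F_i = 10^(NF_i/10), G_i = 10^(G_i,dB/10)
  Stage 1: F_1 = 10^(1.76/10) = 1.500, G_1 = 10^(−1.76/10) = 0.6668
  Stage 2: F_2 = 10^(1.80/10) = 1.514, G_2 = 10^(15.0/10) = 31.62
  Stage 3: F_3 = 10^(4.56/10) = 2.858, G_3 = 10^(19.8/10) = 95.50
Friis cascade:
  F = 1.500 + (1.514 − 1)/0.6668 + (2.858 − 1)/21.09 = 2.358
NF = 10 log₁₀(2.358) = 3.73 dB

3.73 dB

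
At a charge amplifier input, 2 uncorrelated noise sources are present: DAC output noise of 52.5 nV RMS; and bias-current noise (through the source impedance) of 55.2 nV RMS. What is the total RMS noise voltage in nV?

76.2 nV

Uncorrelated sources add in power (mean-square): V_tot = √(ΣV_i²)
V_tot = √[(5.25×10⁻⁸)² + (5.52×10⁻⁸)²] = 7.62×10⁻⁸ V = 76.2 nV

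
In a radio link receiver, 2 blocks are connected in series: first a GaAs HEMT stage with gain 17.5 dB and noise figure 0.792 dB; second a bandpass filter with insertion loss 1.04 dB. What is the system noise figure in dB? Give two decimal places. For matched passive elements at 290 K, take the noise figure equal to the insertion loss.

Convert to linear (a loss of L dB is a gain of −L dB): F_i = 10^(NF_i/10), G_i = 10^(G_i,dB/10)
  Stage 1: F_1 = 10^(0.792/10) = 1.200, G_1 = 10^(17.5/10) = 56.23
  Stage 2: F_2 = 10^(1.04/10) = 1.271, G_2 = 10^(−1.04/10) = 0.7870
Friis cascade:
  F = 1.200 + (1.271 − 1)/56.23 = 1.205
NF = 10 log₁₀(1.205) = 0.81 dB

0.81 dB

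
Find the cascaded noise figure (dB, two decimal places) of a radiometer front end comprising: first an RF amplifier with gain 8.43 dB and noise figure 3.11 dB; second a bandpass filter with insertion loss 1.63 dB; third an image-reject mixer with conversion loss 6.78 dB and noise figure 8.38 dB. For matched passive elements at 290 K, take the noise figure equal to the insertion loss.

Convert to linear (a loss of L dB is a gain of −L dB): F_i = 10^(NF_i/10), G_i = 10^(G_i,dB/10)
  Stage 1: F_1 = 10^(3.11/10) = 2.046, G_1 = 10^(8.43/10) = 6.966
  Stage 2: F_2 = 10^(1.63/10) = 1.455, G_2 = 10^(−1.63/10) = 0.6871
  Stage 3: F_3 = 10^(8.38/10) = 6.887, G_3 = 10^(−6.78/10) = 0.2099
Friis cascade:
  F = 2.046 + (1.455 − 1)/6.966 + (6.887 − 1)/4.786 = 3.342
NF = 10 log₁₀(3.342) = 5.24 dB

5.24 dB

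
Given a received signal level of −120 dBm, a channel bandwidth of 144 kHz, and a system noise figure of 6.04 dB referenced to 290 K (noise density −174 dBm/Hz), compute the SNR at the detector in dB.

−3.6 dB

Noise floor: N = −174 + 10 log₁₀(B) + NF
10 log₁₀(1.44×10⁵) = 51.58 dB
N = −174 + 51.58 + 6.04 = −116.38 dBm
SNR = P_sig − N = −120 − (−116.38) = −3.62 dB → −3.6 dB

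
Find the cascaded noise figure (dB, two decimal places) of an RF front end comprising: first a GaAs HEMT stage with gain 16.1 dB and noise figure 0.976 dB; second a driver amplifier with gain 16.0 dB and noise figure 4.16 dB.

Convert to linear (a loss of L dB is a gain of −L dB): F_i = 10^(NF_i/10), G_i = 10^(G_i,dB/10)
  Stage 1: F_1 = 10^(0.976/10) = 1.252, G_1 = 10^(16.1/10) = 40.74
  Stage 2: F_2 = 10^(4.16/10) = 2.606, G_2 = 10^(16.0/10) = 39.81
Friis cascade:
  F = 1.252 + (2.606 − 1)/40.74 = 1.291
NF = 10 log₁₀(1.291) = 1.11 dB

1.11 dB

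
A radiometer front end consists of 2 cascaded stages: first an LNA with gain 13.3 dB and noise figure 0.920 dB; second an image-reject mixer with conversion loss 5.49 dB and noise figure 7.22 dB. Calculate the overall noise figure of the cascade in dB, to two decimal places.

1.57 dB

Convert to linear (a loss of L dB is a gain of −L dB): F_i = 10^(NF_i/10), G_i = 10^(G_i,dB/10)
  Stage 1: F_1 = 10^(0.920/10) = 1.236, G_1 = 10^(13.3/10) = 21.38
  Stage 2: F_2 = 10^(7.22/10) = 5.272, G_2 = 10^(−5.49/10) = 0.2825
Friis cascade:
  F = 1.236 + (5.272 − 1)/21.38 = 1.436
NF = 10 log₁₀(1.436) = 1.57 dB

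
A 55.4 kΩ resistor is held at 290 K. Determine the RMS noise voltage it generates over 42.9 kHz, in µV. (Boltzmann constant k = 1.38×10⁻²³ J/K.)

6.17 µV

V_n = √(4kTRB)
4kTRB = 4 × 1.38×10⁻²³ × 290 × 5.54×10⁴ × 4.29×10⁴ = 3.80×10⁻¹¹ V²
V_n = √(3.80×10⁻¹¹) = 6.17×10⁻⁶ V = 6.17 µV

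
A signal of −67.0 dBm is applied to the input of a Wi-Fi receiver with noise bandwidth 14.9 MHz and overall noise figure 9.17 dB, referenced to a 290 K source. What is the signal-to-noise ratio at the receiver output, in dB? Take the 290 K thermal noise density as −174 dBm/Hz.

Noise floor: N = −174 + 10 log₁₀(B) + NF
10 log₁₀(1.49×10⁷) = 71.73 dB
N = −174 + 71.73 + 9.17 = −93.10 dBm
SNR = P_sig − N = −67.0 − (−93.10) = 26.10 dB → 26.1 dB

26.1 dB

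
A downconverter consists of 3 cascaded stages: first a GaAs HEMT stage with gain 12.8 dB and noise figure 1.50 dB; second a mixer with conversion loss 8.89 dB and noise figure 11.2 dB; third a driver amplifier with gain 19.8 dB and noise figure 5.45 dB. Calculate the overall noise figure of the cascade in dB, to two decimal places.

4.87 dB

Convert to linear (a loss of L dB is a gain of −L dB): F_i = 10^(NF_i/10), G_i = 10^(G_i,dB/10)
  Stage 1: F_1 = 10^(1.50/10) = 1.413, G_1 = 10^(12.8/10) = 19.05
  Stage 2: F_2 = 10^(11.2/10) = 13.18, G_2 = 10^(−8.89/10) = 0.1291
  Stage 3: F_3 = 10^(5.45/10) = 3.508, G_3 = 10^(19.8/10) = 95.50
Friis cascade:
  F = 1.413 + (13.18 − 1)/19.05 + (3.508 − 1)/2.460 = 3.071
NF = 10 log₁₀(3.071) = 4.87 dB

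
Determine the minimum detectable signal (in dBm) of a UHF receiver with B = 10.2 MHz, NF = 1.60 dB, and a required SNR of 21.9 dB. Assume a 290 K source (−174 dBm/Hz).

Sensitivity = −174 + 10 log₁₀(B) + NF + SNR_min
= −174 + 70.09 + 1.60 + 21.9
= −80.41 dBm → −80.4 dBm

−80.4 dBm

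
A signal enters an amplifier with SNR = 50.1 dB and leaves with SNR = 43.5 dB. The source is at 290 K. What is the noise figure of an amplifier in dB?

NF (dB) = SNR_in(dB) − SNR_out(dB) when the source is at T₀
NF = 50.1 − 43.5 = 6.6 dB

6.6 dB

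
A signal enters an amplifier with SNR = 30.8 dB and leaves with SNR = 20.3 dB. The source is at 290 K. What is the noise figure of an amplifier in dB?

10.5 dB

NF (dB) = SNR_in(dB) − SNR_out(dB) when the source is at T₀
NF = 30.8 − 20.3 = 10.5 dB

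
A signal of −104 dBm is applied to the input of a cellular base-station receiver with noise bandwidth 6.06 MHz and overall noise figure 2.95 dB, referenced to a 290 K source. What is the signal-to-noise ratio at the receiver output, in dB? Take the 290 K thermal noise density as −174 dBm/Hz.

−0.8 dB

Noise floor: N = −174 + 10 log₁₀(B) + NF
10 log₁₀(6.06×10⁶) = 67.82 dB
N = −174 + 67.82 + 2.95 = −103.23 dBm
SNR = P_sig − N = −104 − (−103.23) = −0.77 dB → −0.8 dB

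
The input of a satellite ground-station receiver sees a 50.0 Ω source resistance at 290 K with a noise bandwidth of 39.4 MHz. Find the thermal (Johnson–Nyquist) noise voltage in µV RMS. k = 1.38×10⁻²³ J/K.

V_n = √(4kTRB)
4kTRB = 4 × 1.38×10⁻²³ × 290 × 5.00×10¹ × 3.94×10⁷ = 3.15×10⁻¹¹ V²
V_n = √(3.15×10⁻¹¹) = 5.62×10⁻⁶ V = 5.62 µV

5.62 µV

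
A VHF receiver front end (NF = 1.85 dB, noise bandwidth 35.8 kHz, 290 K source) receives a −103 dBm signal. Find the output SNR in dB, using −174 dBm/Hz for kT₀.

23.6 dB

Noise floor: N = −174 + 10 log₁₀(B) + NF
10 log₁₀(3.58×10⁴) = 45.54 dB
N = −174 + 45.54 + 1.85 = −126.61 dBm
SNR = P_sig − N = −103 − (−126.61) = 23.61 dB → 23.6 dB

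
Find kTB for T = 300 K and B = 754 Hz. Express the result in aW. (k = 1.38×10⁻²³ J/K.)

P_n = kTB = 1.38×10⁻²³ × 300 × 7.54×10² = 3.12×10⁻¹⁸ W = 3.12 aW

3.12 aW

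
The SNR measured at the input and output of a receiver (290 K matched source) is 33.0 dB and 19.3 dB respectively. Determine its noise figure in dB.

NF (dB) = SNR_in(dB) − SNR_out(dB) when the source is at T₀
NF = 33.0 − 19.3 = 13.7 dB

13.7 dB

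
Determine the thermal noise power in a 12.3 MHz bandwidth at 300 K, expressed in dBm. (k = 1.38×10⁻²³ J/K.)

−102.9 dBm

P_n = kTB = 1.38×10⁻²³ × 300 × 1.23×10⁷ = 5.09×10⁻¹⁴ W
In dBm: 10 log₁₀(5.09×10⁻¹⁴ / 10⁻³) = −102.9 dBm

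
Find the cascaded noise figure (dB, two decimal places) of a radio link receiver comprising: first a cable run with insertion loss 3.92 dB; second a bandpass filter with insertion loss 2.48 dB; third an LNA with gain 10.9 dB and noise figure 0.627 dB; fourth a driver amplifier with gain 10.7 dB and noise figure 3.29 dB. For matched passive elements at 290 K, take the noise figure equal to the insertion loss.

Convert to linear (a loss of L dB is a gain of −L dB): F_i = 10^(NF_i/10), G_i = 10^(G_i,dB/10)
  Stage 1: F_1 = 10^(3.92/10) = 2.466, G_1 = 10^(−3.92/10) = 0.4055
  Stage 2: F_2 = 10^(2.48/10) = 1.770, G_2 = 10^(−2.48/10) = 0.5649
  Stage 3: F_3 = 10^(0.627/10) = 1.155, G_3 = 10^(10.9/10) = 12.30
  Stage 4: F_4 = 10^(3.29/10) = 2.133, G_4 = 10^(10.7/10) = 11.75
Friis cascade:
  F = 2.466 + (1.770 − 1)/0.4055 + (1.155 − 1)/0.2291 + (2.133 − 1)/2.818 = 5.445
NF = 10 log₁₀(5.445) = 7.36 dB

7.36 dB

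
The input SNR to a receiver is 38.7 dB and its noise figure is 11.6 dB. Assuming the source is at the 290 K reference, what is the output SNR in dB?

By definition F = SNR_in/SNR_out, so in dB: SNR_out = SNR_in − NF
SNR_out = 38.7 − 11.6 = 27.1 dB

27.1 dB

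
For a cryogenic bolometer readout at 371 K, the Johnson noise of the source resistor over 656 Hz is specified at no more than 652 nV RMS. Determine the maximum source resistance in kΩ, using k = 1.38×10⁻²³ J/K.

31.6 kΩ

Johnson–Nyquist: V_n = √(4kTRB) ⇒ R = V_n² / (4kTB)
4kTB = 4 × 1.38×10⁻²³ × 371 × 6.56×10² = 1.34×10⁻¹⁷
R = (6.52×10⁻⁷)² / 1.34×10⁻¹⁷ = 3.16×10⁴ Ω = 31.6 kΩ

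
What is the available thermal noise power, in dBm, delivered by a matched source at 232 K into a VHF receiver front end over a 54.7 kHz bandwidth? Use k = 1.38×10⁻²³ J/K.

P_n = kTB = 1.38×10⁻²³ × 232 × 5.47×10⁴ = 1.75×10⁻¹⁶ W
In dBm: 10 log₁₀(1.75×10⁻¹⁶ / 10⁻³) = −127.6 dBm

−127.6 dBm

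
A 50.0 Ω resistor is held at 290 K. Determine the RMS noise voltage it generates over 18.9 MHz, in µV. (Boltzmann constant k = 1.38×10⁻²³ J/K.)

V_n = √(4kTRB)
4kTRB = 4 × 1.38×10⁻²³ × 290 × 5.00×10¹ × 1.89×10⁷ = 1.51×10⁻¹¹ V²
V_n = √(1.51×10⁻¹¹) = 3.89×10⁻⁶ V = 3.89 µV

3.89 µV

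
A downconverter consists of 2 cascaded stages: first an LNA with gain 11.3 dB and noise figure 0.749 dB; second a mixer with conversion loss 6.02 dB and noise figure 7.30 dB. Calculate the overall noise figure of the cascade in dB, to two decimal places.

1.80 dB

Convert to linear (a loss of L dB is a gain of −L dB): F_i = 10^(NF_i/10), G_i = 10^(G_i,dB/10)
  Stage 1: F_1 = 10^(0.749/10) = 1.188, G_1 = 10^(11.3/10) = 13.49
  Stage 2: F_2 = 10^(7.30/10) = 5.370, G_2 = 10^(−6.02/10) = 0.2500
Friis cascade:
  F = 1.188 + (5.370 − 1)/13.49 = 1.512
NF = 10 log₁₀(1.512) = 1.80 dB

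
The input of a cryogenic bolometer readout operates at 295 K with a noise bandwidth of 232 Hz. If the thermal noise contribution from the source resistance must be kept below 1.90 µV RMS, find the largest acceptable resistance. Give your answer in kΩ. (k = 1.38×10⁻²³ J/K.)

Johnson–Nyquist: V_n = √(4kTRB) ⇒ R = V_n² / (4kTB)
4kTB = 4 × 1.38×10⁻²³ × 295 × 2.32×10² = 3.78×10⁻¹⁸
R = (1.90×10⁻⁶)² / 3.78×10⁻¹⁸ = 9.56×10⁵ Ω = 956 kΩ

956 kΩ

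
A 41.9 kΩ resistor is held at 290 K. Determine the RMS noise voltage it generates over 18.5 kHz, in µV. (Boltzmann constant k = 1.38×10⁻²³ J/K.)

V_n = √(4kTRB)
4kTRB = 4 × 1.38×10⁻²³ × 290 × 4.19×10⁴ × 1.85×10⁴ = 1.24×10⁻¹¹ V²
V_n = √(1.24×10⁻¹¹) = 3.52×10⁻⁶ V = 3.52 µV

3.52 µV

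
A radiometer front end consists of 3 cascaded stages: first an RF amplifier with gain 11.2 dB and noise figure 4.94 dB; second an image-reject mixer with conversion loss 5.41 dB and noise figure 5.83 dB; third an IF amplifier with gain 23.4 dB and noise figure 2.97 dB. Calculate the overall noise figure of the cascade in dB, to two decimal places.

5.55 dB

Convert to linear (a loss of L dB is a gain of −L dB): F_i = 10^(NF_i/10), G_i = 10^(G_i,dB/10)
  Stage 1: F_1 = 10^(4.94/10) = 3.119, G_1 = 10^(11.2/10) = 13.18
  Stage 2: F_2 = 10^(5.83/10) = 3.828, G_2 = 10^(−5.41/10) = 0.2877
  Stage 3: F_3 = 10^(2.97/10) = 1.982, G_3 = 10^(23.4/10) = 218.8
Friis cascade:
  F = 3.119 + (3.828 − 1)/13.18 + (1.982 − 1)/3.793 = 3.592
NF = 10 log₁₀(3.592) = 5.55 dB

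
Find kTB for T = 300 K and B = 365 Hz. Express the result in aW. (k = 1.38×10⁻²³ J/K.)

P_n = kTB = 1.38×10⁻²³ × 300 × 3.65×10² = 1.51×10⁻¹⁸ W = 1.51 aW

1.51 aW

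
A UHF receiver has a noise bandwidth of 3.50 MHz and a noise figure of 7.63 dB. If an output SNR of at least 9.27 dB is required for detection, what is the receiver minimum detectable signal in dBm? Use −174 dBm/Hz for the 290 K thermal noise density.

Sensitivity = −174 + 10 log₁₀(B) + NF + SNR_min
= −174 + 65.44 + 7.63 + 9.27
= −91.66 dBm → −91.7 dBm

−91.7 dBm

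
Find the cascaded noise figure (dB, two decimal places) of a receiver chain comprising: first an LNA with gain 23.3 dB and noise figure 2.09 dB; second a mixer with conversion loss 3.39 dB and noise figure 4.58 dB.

Convert to linear (a loss of L dB is a gain of −L dB): F_i = 10^(NF_i/10), G_i = 10^(G_i,dB/10)
  Stage 1: F_1 = 10^(2.09/10) = 1.618, G_1 = 10^(23.3/10) = 213.8
  Stage 2: F_2 = 10^(4.58/10) = 2.871, G_2 = 10^(−3.39/10) = 0.4581
Friis cascade:
  F = 1.618 + (2.871 − 1)/213.8 = 1.627
NF = 10 log₁₀(1.627) = 2.11 dB

2.11 dB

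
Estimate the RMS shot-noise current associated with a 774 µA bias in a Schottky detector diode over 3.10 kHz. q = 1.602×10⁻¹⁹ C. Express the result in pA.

I_n = √(2qI·B)
2qI·B = 2 × 1.602×10⁻¹⁹ × 7.74×10⁻⁴ × 3.10×10³ = 7.69×10⁻¹⁹ A²
I_n = √(7.69×10⁻¹⁹) = 8.77×10⁻¹⁰ A = 877 pA

877 pA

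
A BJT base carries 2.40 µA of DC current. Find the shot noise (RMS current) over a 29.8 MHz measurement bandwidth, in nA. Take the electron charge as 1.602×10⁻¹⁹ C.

4.79 nA

I_n = √(2qI·B)
2qI·B = 2 × 1.602×10⁻¹⁹ × 2.40×10⁻⁶ × 2.98×10⁷ = 2.29×10⁻¹⁷ A²
I_n = √(2.29×10⁻¹⁷) = 4.79×10⁻⁹ A = 4.79 nA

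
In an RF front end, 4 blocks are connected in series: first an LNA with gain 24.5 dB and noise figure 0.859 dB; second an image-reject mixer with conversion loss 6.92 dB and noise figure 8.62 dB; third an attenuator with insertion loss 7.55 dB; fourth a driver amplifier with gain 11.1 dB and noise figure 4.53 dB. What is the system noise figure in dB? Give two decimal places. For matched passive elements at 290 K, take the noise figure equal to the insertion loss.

1.78 dB

Convert to linear (a loss of L dB is a gain of −L dB): F_i = 10^(NF_i/10), G_i = 10^(G_i,dB/10)
  Stage 1: F_1 = 10^(0.859/10) = 1.219, G_1 = 10^(24.5/10) = 281.8
  Stage 2: F_2 = 10^(8.62/10) = 7.278, G_2 = 10^(−6.92/10) = 0.2032
  Stage 3: F_3 = 10^(7.55/10) = 5.689, G_3 = 10^(−7.55/10) = 0.1758
  Stage 4: F_4 = 10^(4.53/10) = 2.838, G_4 = 10^(11.1/10) = 12.88
Friis cascade:
  F = 1.219 + (7.278 − 1)/281.8 + (5.689 − 1)/57.28 + (2.838 − 1)/10.07 = 1.505
NF = 10 log₁₀(1.505) = 1.78 dB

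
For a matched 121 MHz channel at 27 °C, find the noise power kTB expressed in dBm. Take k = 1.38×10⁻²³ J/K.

−93.0 dBm

T = 27 °C + 273.15 = 300.15 K
P_n = kTB = 1.38×10⁻²³ × 300.15 × 1.21×10⁸ = 5.01×10⁻¹³ W
In dBm: 10 log₁₀(5.01×10⁻¹³ / 10⁻³) = −93.0 dBm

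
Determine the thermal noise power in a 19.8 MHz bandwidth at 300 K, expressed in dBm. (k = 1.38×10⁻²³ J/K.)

−100.9 dBm

P_n = kTB = 1.38×10⁻²³ × 300 × 1.98×10⁷ = 8.20×10⁻¹⁴ W
In dBm: 10 log₁₀(8.20×10⁻¹⁴ / 10⁻³) = −100.9 dBm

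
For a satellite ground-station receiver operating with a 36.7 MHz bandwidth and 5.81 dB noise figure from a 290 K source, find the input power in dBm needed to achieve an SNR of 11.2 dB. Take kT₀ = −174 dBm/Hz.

−81.3 dBm

Sensitivity = −174 + 10 log₁₀(B) + NF + SNR_min
= −174 + 75.65 + 5.81 + 11.2
= −81.34 dBm → −81.3 dBm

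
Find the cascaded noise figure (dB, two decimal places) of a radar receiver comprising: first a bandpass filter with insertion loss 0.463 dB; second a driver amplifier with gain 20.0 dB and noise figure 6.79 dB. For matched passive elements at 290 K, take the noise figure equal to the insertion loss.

7.25 dB

Convert to linear (a loss of L dB is a gain of −L dB): F_i = 10^(NF_i/10), G_i = 10^(G_i,dB/10)
  Stage 1: F_1 = 10^(0.463/10) = 1.112, G_1 = 10^(−0.463/10) = 0.8989
  Stage 2: F_2 = 10^(6.79/10) = 4.775, G_2 = 10^(20.0/10) = 100.0
Friis cascade:
  F = 1.112 + (4.775 − 1)/0.8989 = 5.313
NF = 10 log₁₀(5.313) = 7.25 dB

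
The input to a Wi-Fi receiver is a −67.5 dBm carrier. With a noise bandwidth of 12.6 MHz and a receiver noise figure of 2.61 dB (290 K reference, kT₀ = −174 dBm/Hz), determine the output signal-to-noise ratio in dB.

32.9 dB

Noise floor: N = −174 + 10 log₁₀(B) + NF
10 log₁₀(1.26×10⁷) = 71 dB
N = −174 + 71 + 2.61 = −100.39 dBm
SNR = P_sig − N = −67.5 − (−100.39) = 32.89 dB → 32.9 dB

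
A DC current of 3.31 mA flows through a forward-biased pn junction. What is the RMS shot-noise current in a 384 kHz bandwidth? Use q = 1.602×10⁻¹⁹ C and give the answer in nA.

20.2 nA

I_n = √(2qI·B)
2qI·B = 2 × 1.602×10⁻¹⁹ × 3.31×10⁻³ × 3.84×10⁵ = 4.07×10⁻¹⁶ A²
I_n = √(4.07×10⁻¹⁶) = 2.02×10⁻⁸ A = 20.2 nA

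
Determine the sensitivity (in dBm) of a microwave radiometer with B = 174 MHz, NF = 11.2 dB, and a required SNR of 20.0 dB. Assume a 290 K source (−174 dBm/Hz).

−60.4 dBm

Sensitivity = −174 + 10 log₁₀(B) + NF + SNR_min
= −174 + 82.41 + 11.2 + 20.0
= −60.39 dBm → −60.4 dBm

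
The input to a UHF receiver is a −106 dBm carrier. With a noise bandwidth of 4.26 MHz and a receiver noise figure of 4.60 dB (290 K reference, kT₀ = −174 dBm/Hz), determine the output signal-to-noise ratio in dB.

−2.9 dB

Noise floor: N = −174 + 10 log₁₀(B) + NF
10 log₁₀(4.26×10⁶) = 66.29 dB
N = −174 + 66.29 + 4.60 = −103.11 dBm
SNR = P_sig − N = −106 − (−103.11) = −2.89 dB → −2.9 dB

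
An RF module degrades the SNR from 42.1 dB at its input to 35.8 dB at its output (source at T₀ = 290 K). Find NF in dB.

6.3 dB

NF (dB) = SNR_in(dB) − SNR_out(dB) when the source is at T₀
NF = 42.1 − 35.8 = 6.3 dB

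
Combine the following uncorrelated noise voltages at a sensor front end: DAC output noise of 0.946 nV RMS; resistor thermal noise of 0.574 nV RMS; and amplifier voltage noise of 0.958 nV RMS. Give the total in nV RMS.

1.46 nV

Uncorrelated sources add in power (mean-square): V_tot = √(ΣV_i²)
V_tot = √[(9.46×10⁻¹⁰)² + (5.74×10⁻¹⁰)² + (9.58×10⁻¹⁰)²] = 1.46×10⁻⁹ V = 1.46 nV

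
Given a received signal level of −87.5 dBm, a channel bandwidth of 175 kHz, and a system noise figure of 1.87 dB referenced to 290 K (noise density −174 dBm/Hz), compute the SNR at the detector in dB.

Noise floor: N = −174 + 10 log₁₀(B) + NF
10 log₁₀(1.75×10⁵) = 52.43 dB
N = −174 + 52.43 + 1.87 = −119.70 dBm
SNR = P_sig − N = −87.5 − (−119.70) = 32.20 dB → 32.2 dB

32.2 dB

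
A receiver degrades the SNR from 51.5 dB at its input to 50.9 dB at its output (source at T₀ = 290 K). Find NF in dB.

0.6 dB

NF (dB) = SNR_in(dB) − SNR_out(dB) when the source is at T₀
NF = 51.5 − 50.9 = 0.6 dB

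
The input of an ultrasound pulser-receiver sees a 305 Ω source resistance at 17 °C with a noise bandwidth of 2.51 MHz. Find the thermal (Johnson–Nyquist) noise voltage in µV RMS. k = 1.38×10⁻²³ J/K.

T = 17 °C + 273.15 = 290.15 K
V_n = √(4kTRB)
4kTRB = 4 × 1.38×10⁻²³ × 290.15 × 3.05×10² × 2.51×10⁶ = 1.23×10⁻¹¹ V²
V_n = √(1.23×10⁻¹¹) = 3.50×10⁻⁶ V = 3.50 µV

3.50 µV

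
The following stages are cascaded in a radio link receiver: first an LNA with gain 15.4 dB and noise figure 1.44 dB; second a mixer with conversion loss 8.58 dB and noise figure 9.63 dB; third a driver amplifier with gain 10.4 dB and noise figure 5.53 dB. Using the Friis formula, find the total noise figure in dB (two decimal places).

Convert to linear (a loss of L dB is a gain of −L dB): F_i = 10^(NF_i/10), G_i = 10^(G_i,dB/10)
  Stage 1: F_1 = 10^(1.44/10) = 1.393, G_1 = 10^(15.4/10) = 34.67
  Stage 2: F_2 = 10^(9.63/10) = 9.183, G_2 = 10^(−8.58/10) = 0.1387
  Stage 3: F_3 = 10^(5.53/10) = 3.573, G_3 = 10^(10.4/10) = 10.96
Friis cascade:
  F = 1.393 + (9.183 − 1)/34.67 + (3.573 − 1)/4.808 = 2.164
NF = 10 log₁₀(2.164) = 3.35 dB

3.35 dB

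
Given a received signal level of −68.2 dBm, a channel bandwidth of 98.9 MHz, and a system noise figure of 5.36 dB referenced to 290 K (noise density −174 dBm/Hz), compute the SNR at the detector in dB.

20.5 dB

Noise floor: N = −174 + 10 log₁₀(B) + NF
10 log₁₀(9.89×10⁷) = 79.95 dB
N = −174 + 79.95 + 5.36 = −88.69 dBm
SNR = P_sig − N = −68.2 − (−88.69) = 20.49 dB → 20.5 dB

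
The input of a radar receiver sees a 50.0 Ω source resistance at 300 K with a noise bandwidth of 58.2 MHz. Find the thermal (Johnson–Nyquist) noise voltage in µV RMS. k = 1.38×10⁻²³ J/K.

V_n = √(4kTRB)
4kTRB = 4 × 1.38×10⁻²³ × 300 × 5.00×10¹ × 5.82×10⁷ = 4.82×10⁻¹¹ V²
V_n = √(4.82×10⁻¹¹) = 6.94×10⁻⁶ V = 6.94 µV

6.94 µV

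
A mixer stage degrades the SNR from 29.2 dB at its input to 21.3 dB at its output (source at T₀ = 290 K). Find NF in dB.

NF (dB) = SNR_in(dB) − SNR_out(dB) when the source is at T₀
NF = 29.2 − 21.3 = 7.9 dB

7.9 dB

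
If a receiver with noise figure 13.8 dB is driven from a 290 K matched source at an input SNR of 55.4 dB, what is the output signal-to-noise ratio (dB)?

By definition F = SNR_in/SNR_out, so in dB: SNR_out = SNR_in − NF
SNR_out = 55.4 − 13.8 = 41.6 dB

41.6 dB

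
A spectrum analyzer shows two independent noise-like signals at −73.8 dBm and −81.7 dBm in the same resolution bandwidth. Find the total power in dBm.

−73.1 dBm

Convert to linear, add, convert back:
P₁ = 4.17×10⁻¹¹ W, P₂ = 6.76×10⁻¹² W
P_tot = 4.84×10⁻¹¹ W → 10 log₁₀(P_tot / 10⁻³) = −73.1 dBm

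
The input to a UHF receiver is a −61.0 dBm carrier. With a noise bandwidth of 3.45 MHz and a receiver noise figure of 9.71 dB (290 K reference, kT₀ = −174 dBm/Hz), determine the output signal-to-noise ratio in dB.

37.9 dB

Noise floor: N = −174 + 10 log₁₀(B) + NF
10 log₁₀(3.45×10⁶) = 65.38 dB
N = −174 + 65.38 + 9.71 = −98.91 dBm
SNR = P_sig − N = −61.0 − (−98.91) = 37.91 dB → 37.9 dB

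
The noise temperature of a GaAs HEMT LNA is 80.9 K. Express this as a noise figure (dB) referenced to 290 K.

F = 1 + T_e/T₀ = 1 + 80.9/290 = 1.27897
NF = 10 log₁₀(1.27897) = 1.07 dB

1.07 dB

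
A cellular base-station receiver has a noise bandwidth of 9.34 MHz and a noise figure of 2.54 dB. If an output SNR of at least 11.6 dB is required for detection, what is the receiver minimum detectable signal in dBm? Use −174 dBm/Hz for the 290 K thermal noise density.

−90.2 dBm

Sensitivity = −174 + 10 log₁₀(B) + NF + SNR_min
= −174 + 69.7 + 2.54 + 11.6
= −90.16 dBm → −90.2 dBm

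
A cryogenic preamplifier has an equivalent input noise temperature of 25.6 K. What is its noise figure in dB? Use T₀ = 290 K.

F = 1 + T_e/T₀ = 1 + 25.6/290 = 1.08828
NF = 10 log₁₀(1.08828) = 0.367 dB

0.367 dB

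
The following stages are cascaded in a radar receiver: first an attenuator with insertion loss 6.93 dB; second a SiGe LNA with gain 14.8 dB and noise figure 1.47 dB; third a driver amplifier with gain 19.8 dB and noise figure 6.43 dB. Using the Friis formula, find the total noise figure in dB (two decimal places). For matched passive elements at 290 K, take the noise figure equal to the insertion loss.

Convert to linear (a loss of L dB is a gain of −L dB): F_i = 10^(NF_i/10), G_i = 10^(G_i,dB/10)
  Stage 1: F_1 = 10^(6.93/10) = 4.932, G_1 = 10^(−6.93/10) = 0.2028
  Stage 2: F_2 = 10^(1.47/10) = 1.403, G_2 = 10^(14.8/10) = 30.20
  Stage 3: F_3 = 10^(6.43/10) = 4.395, G_3 = 10^(19.8/10) = 95.50
Friis cascade:
  F = 4.932 + (1.403 − 1)/0.2028 + (4.395 − 1)/6.124 = 7.473
NF = 10 log₁₀(7.473) = 8.73 dB

8.73 dB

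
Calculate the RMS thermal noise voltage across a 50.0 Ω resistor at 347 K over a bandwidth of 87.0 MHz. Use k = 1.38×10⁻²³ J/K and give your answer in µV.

9.13 µV

V_n = √(4kTRB)
4kTRB = 4 × 1.38×10⁻²³ × 347 × 5.00×10¹ × 8.70×10⁷ = 8.33×10⁻¹¹ V²
V_n = √(8.33×10⁻¹¹) = 9.13×10⁻⁶ V = 9.13 µV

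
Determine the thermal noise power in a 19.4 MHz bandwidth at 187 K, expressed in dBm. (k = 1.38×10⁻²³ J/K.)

−103.0 dBm

P_n = kTB = 1.38×10⁻²³ × 187 × 1.94×10⁷ = 5.01×10⁻¹⁴ W
In dBm: 10 log₁₀(5.01×10⁻¹⁴ / 10⁻³) = −103.0 dBm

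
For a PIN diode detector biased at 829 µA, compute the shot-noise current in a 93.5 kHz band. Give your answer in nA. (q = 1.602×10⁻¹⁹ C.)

I_n = √(2qI·B)
2qI·B = 2 × 1.602×10⁻¹⁹ × 8.29×10⁻⁴ × 9.35×10⁴ = 2.48×10⁻¹⁷ A²
I_n = √(2.48×10⁻¹⁷) = 4.98×10⁻⁹ A = 4.98 nA

4.98 nA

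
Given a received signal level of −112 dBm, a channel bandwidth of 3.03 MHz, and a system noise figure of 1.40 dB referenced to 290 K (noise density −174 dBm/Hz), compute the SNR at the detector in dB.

Noise floor: N = −174 + 10 log₁₀(B) + NF
10 log₁₀(3.03×10⁶) = 64.81 dB
N = −174 + 64.81 + 1.40 = −107.79 dBm
SNR = P_sig − N = −112 − (−107.79) = −4.21 dB → −4.2 dB

−4.2 dB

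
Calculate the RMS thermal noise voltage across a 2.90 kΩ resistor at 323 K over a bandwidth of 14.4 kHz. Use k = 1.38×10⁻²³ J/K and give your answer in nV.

V_n = √(4kTRB)
4kTRB = 4 × 1.38×10⁻²³ × 323 × 2.90×10³ × 1.44×10⁴ = 7.45×10⁻¹³ V²
V_n = √(7.45×10⁻¹³) = 8.63×10⁻⁷ V = 863 nV

863 nV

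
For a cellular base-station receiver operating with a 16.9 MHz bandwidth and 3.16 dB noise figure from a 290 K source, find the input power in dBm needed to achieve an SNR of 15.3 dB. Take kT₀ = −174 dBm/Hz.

−83.3 dBm

Sensitivity = −174 + 10 log₁₀(B) + NF + SNR_min
= −174 + 72.28 + 3.16 + 15.3
= −83.26 dBm → −83.3 dBm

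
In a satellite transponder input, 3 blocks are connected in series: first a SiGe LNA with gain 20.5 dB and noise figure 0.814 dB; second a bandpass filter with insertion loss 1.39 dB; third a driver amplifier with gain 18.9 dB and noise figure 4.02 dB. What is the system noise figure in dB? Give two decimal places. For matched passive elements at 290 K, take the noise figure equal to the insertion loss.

0.89 dB

Convert to linear (a loss of L dB is a gain of −L dB): F_i = 10^(NF_i/10), G_i = 10^(G_i,dB/10)
  Stage 1: F_1 = 10^(0.814/10) = 1.206, G_1 = 10^(20.5/10) = 112.2
  Stage 2: F_2 = 10^(1.39/10) = 1.377, G_2 = 10^(−1.39/10) = 0.7261
  Stage 3: F_3 = 10^(4.02/10) = 2.523, G_3 = 10^(18.9/10) = 77.62
Friis cascade:
  F = 1.206 + (1.377 − 1)/112.2 + (2.523 − 1)/81.47 = 1.228
NF = 10 log₁₀(1.228) = 0.89 dB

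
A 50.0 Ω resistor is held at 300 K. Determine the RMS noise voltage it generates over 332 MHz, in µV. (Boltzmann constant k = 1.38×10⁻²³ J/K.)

16.6 µV

V_n = √(4kTRB)
4kTRB = 4 × 1.38×10⁻²³ × 300 × 5.00×10¹ × 3.32×10⁸ = 2.75×10⁻¹⁰ V²
V_n = √(2.75×10⁻¹⁰) = 1.66×10⁻⁵ V = 16.6 µV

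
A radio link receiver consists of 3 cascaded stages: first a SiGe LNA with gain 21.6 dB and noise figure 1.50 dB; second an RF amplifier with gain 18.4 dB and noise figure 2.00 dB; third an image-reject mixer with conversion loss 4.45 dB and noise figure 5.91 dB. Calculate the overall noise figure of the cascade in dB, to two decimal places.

1.51 dB

Convert to linear (a loss of L dB is a gain of −L dB): F_i = 10^(NF_i/10), G_i = 10^(G_i,dB/10)
  Stage 1: F_1 = 10^(1.50/10) = 1.413, G_1 = 10^(21.6/10) = 144.5
  Stage 2: F_2 = 10^(2.00/10) = 1.585, G_2 = 10^(18.4/10) = 69.18
  Stage 3: F_3 = 10^(5.91/10) = 3.899, G_3 = 10^(−4.45/10) = 0.3589
Friis cascade:
  F = 1.413 + (1.585 − 1)/144.5 + (3.899 − 1)/1.000×10⁴ = 1.417
NF = 10 log₁₀(1.417) = 1.51 dB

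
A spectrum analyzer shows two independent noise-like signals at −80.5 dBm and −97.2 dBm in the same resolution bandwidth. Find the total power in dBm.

Convert to linear, add, convert back:
P₁ = 8.91×10⁻¹² W, P₂ = 1.91×10⁻¹³ W
P_tot = 9.10×10⁻¹² W → 10 log₁₀(P_tot / 10⁻³) = −80.4 dBm

−80.4 dBm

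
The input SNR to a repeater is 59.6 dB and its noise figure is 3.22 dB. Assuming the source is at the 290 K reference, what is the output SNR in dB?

56.38 dB

By definition F = SNR_in/SNR_out, so in dB: SNR_out = SNR_in − NF
SNR_out = 59.6 − 3.22 = 56.38 dB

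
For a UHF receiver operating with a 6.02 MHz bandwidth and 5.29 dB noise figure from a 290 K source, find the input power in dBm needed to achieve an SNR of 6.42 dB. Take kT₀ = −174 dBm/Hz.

Sensitivity = −174 + 10 log₁₀(B) + NF + SNR_min
= −174 + 67.8 + 5.29 + 6.42
= −94.49 dBm → −94.5 dBm

−94.5 dBm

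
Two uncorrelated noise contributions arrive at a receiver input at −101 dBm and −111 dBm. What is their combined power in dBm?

Convert to linear, add, convert back:
P₁ = 7.94×10⁻¹⁴ W, P₂ = 7.94×10⁻¹⁵ W
P_tot = 8.74×10⁻¹⁴ W → 10 log₁₀(P_tot / 10⁻³) = −100.6 dBm

−100.6 dBm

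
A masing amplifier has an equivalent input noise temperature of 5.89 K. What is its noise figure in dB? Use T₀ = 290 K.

F = 1 + T_e/T₀ = 1 + 5.89/290 = 1.02031
NF = 10 log₁₀(1.02031) = 0.087 dB

0.087 dB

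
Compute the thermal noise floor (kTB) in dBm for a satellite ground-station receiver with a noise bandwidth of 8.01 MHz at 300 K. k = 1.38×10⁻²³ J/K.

P_n = kTB = 1.38×10⁻²³ × 300 × 8.01×10⁶ = 3.32×10⁻¹⁴ W
In dBm: 10 log₁₀(3.32×10⁻¹⁴ / 10⁻³) = −104.8 dBm

−104.8 dBm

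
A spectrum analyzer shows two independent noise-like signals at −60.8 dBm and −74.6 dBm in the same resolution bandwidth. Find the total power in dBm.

Convert to linear, add, convert back:
P₁ = 8.32×10⁻¹⁰ W, P₂ = 3.47×10⁻¹¹ W
P_tot = 8.66×10⁻¹⁰ W → 10 log₁₀(P_tot / 10⁻³) = −60.6 dBm

−60.6 dBm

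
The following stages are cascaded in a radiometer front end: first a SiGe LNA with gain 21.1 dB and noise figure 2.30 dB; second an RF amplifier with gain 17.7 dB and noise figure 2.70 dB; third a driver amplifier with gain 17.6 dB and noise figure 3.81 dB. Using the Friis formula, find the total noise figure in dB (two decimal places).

Convert to linear (a loss of L dB is a gain of −L dB): F_i = 10^(NF_i/10), G_i = 10^(G_i,dB/10)
  Stage 1: F_1 = 10^(2.30/10) = 1.698, G_1 = 10^(21.1/10) = 128.8
  Stage 2: F_2 = 10^(2.70/10) = 1.862, G_2 = 10^(17.7/10) = 58.88
  Stage 3: F_3 = 10^(3.81/10) = 2.404, G_3 = 10^(17.6/10) = 57.54
Friis cascade:
  F = 1.698 + (1.862 − 1)/128.8 + (2.404 − 1)/7586 = 1.705
NF = 10 log₁₀(1.705) = 2.32 dB

2.32 dB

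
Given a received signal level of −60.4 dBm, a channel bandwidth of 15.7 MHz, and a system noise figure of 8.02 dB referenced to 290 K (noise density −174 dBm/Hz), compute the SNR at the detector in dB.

33.6 dB

Noise floor: N = −174 + 10 log₁₀(B) + NF
10 log₁₀(1.57×10⁷) = 71.96 dB
N = −174 + 71.96 + 8.02 = −94.02 dBm
SNR = P_sig − N = −60.4 − (−94.02) = 33.62 dB → 33.6 dB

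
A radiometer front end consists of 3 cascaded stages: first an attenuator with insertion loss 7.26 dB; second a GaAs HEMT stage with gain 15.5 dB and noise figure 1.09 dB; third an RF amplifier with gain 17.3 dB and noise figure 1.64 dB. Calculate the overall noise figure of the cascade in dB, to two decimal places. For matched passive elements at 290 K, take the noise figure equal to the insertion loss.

8.39 dB

Convert to linear (a loss of L dB is a gain of −L dB): F_i = 10^(NF_i/10), G_i = 10^(G_i,dB/10)
  Stage 1: F_1 = 10^(7.26/10) = 5.321, G_1 = 10^(−7.26/10) = 0.1879
  Stage 2: F_2 = 10^(1.09/10) = 1.285, G_2 = 10^(15.5/10) = 35.48
  Stage 3: F_3 = 10^(1.64/10) = 1.459, G_3 = 10^(17.3/10) = 53.70
Friis cascade:
  F = 5.321 + (1.285 − 1)/0.1879 + (1.459 − 1)/6.668 = 6.908
NF = 10 log₁₀(6.908) = 8.39 dB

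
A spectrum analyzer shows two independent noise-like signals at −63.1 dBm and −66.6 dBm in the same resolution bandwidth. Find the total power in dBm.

−61.5 dBm

Convert to linear, add, convert back:
P₁ = 4.90×10⁻¹⁰ W, P₂ = 2.19×10⁻¹⁰ W
P_tot = 7.09×10⁻¹⁰ W → 10 log₁₀(P_tot / 10⁻³) = −61.5 dBm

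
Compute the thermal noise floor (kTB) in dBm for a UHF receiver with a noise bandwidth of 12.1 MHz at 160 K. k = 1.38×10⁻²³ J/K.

−105.7 dBm

P_n = kTB = 1.38×10⁻²³ × 160 × 1.21×10⁷ = 2.67×10⁻¹⁴ W
In dBm: 10 log₁₀(2.67×10⁻¹⁴ / 10⁻³) = −105.7 dBm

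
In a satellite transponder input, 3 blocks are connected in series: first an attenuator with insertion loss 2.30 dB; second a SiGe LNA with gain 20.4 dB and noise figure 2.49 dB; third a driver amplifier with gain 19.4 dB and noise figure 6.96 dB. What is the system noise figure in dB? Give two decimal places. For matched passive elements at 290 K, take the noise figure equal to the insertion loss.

4.88 dB

Convert to linear (a loss of L dB is a gain of −L dB): F_i = 10^(NF_i/10), G_i = 10^(G_i,dB/10)
  Stage 1: F_1 = 10^(2.30/10) = 1.698, G_1 = 10^(−2.30/10) = 0.5888
  Stage 2: F_2 = 10^(2.49/10) = 1.774, G_2 = 10^(20.4/10) = 109.6
  Stage 3: F_3 = 10^(6.96/10) = 4.966, G_3 = 10^(19.4/10) = 87.10
Friis cascade:
  F = 1.698 + (1.774 − 1)/0.5888 + (4.966 − 1)/64.57 = 3.074
NF = 10 log₁₀(3.074) = 4.88 dB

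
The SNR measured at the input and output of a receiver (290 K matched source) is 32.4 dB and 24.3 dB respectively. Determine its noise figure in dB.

NF (dB) = SNR_in(dB) − SNR_out(dB) when the source is at T₀
NF = 32.4 − 24.3 = 8.1 dB

8.1 dB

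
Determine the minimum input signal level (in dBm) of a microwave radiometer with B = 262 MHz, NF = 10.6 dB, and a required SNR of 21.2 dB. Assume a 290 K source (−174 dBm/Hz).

−58.0 dBm

Sensitivity = −174 + 10 log₁₀(B) + NF + SNR_min
= −174 + 84.18 + 10.6 + 21.2
= −58.02 dBm → −58.0 dBm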